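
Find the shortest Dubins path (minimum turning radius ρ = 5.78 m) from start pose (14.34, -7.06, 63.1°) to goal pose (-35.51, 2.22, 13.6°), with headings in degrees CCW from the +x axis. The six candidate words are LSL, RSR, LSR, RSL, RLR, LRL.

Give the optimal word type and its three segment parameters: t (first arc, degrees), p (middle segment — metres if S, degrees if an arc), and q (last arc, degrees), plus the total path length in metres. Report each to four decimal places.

Let ψ = atan2(Δy, Δx) = atan2(9.28, -49.85) = 169.4546° be the start→goal bearing.
Normalize: d = |goal − start| / ρ = 50.706419/5.78 = 8.772737, α = (θ_start − ψ) mod 360° = 253.6454° = 4.426947 rad, β = (θ_goal − ψ) mod 360° = 204.1454° = 3.563009 rad.
Common terms: sin α = -0.959537, cos α = -0.281581, sin β = -0.409053, cos β = -0.912510, cos(α−β) = 0.649448, d² = 76.960911. Work in radians in the unit-radius frame; every candidate has L = ρ·(t + p + q).
LSL: p² = 2 + d² − 2cos(α−β) + 2d(sin α − sin β) = 68.003514; p = √p² = 8.246424; φ = atan2(cos β − cos α, d + sin α − sin β) = -0.076584 rad; t = (φ − α) mod 2π = 1.779654 rad, q = (β − φ) mod 2π = 3.639593 rad → L = 5.78·(1.779654 + 8.246424 + 3.639593) = 5.78·13.665672 = 78.987582 m
RSR: p² = 2 + d² − 2cos(α−β) + 2d(sin β − sin α) = 87.320516; p = √p² = 9.344545; φ = atan2(cos α − cos β, d − sin α + sin β) = 0.067570 rad; t = (α − φ) mod 2π = 4.359377 rad, q = (φ − β) mod 2π = 2.787746 rad → L = 5.78·(4.359377 + 9.344545 + 2.787746) = 5.78·16.491668 = 95.321841 m
LSR: p² = d² − 2 + 2cos(α−β) + 2d(sin α + sin β) = 52.247235; p = √p² = 7.228225; φ = atan2(−cos α − cos β, d + sin α + sin β) − atan2(−2, p) = 0.429836 rad; t = (φ − α) mod 2π = 2.286074 rad, q = (φ − β) mod 2π = 3.150012 rad → L = 5.78·(2.286074 + 7.228225 + 3.150012) = 5.78·12.664312 = 73.199722 m
RSL: p² = d² − 2 + 2cos(α−β) − 2d(sin α + sin β) = 100.272379; p = √p² = 10.013610; φ = atan2(cos α + cos β, d − sin α − sin β) − atan2(2, p) = -0.314340 rad; t = (α − φ) mod 2π = 4.741287 rad, q = (β − φ) mod 2π = 3.877349 rad → L = 5.78·(4.741287 + 10.013610 + 3.877349) = 5.78·18.632245 = 107.694377 m
RLR: c = (6 − d² + 2cos(α−β) + 2d(sin α − sin β))/8 = -9.915065, |c| > 1 → infeasible
LRL: c = (6 − d² + 2cos(α−β) − 2d(sin α − sin β))/8 = -7.500439, |c| > 1 → infeasible
Shortest: LSR with L = 73.199722 m ≈ 73.1997 m
Convert LSR to answer units (arcs ×180/π): t = 2.286074·180/π = 130.9824°, p = ρ·p = 5.78·7.228225 = 41.7791 m, q = 3.150012·180/π = 180.4824°, L = 73.1997 m.

LSR: t = 130.9824°, p = 41.7791 m, q = 180.4824°, L = 73.1997 m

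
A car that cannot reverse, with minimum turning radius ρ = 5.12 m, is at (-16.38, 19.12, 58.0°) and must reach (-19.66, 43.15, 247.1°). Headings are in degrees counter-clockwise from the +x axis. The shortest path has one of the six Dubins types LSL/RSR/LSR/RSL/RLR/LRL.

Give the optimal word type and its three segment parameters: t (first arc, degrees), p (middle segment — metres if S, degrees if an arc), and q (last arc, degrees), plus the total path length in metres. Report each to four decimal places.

Let ψ = atan2(Δy, Δx) = atan2(24.03, -3.28) = 97.7726° be the start→goal bearing.
Normalize: d = |goal − start| / ρ = 24.252820/5.12 = 4.736879, α = (θ_start − ψ) mod 360° = 320.2274° = 5.589022 rad, β = (θ_goal − ψ) mod 360° = 149.3274° = 2.606255 rad.
Common terms: sin α = -0.639742, cos α = 0.768589, sin β = 0.510132, cos β = -0.860096, cos(α−β) = -0.987414, d² = 22.438023. Work in radians in the unit-radius frame; every candidate has L = ρ·(t + p + q).
LSL: p² = 2 + d² − 2cos(α−β) + 2d(sin α − sin β) = 15.519220; p = √p² = 3.939444; φ = atan2(cos β − cos α, d + sin α − sin β) = -0.426218 rad; t = (φ − α) mod 2π = 0.267945 rad, q = (β − φ) mod 2π = 3.032473 rad → L = 5.12·(0.267945 + 3.939444 + 3.032473) = 5.12·7.239862 = 37.068092 m
RSR: p² = 2 + d² − 2cos(α−β) + 2d(sin β − sin α) = 37.306481; p = √p² = 6.107903; φ = atan2(cos α − cos β, d − sin α + sin β) = 0.269918 rad; t = (α − φ) mod 2π = 5.319104 rad, q = (φ − β) mod 2π = 3.946849 rad → L = 5.12·(5.319104 + 6.107903 + 3.946849) = 5.12·15.373856 = 78.714143 m
LSR: p² = d² − 2 + 2cos(α−β) + 2d(sin α + sin β) = 17.235296; p = √p² = 4.151541; φ = atan2(−cos α − cos β, d + sin α + sin β) − atan2(−2, p) = 0.468799 rad; t = (φ − α) mod 2π = 1.162962 rad, q = (φ − β) mod 2π = 4.145730 rad → L = 5.12·(1.162962 + 4.151541 + 4.145730) = 5.12·9.460233 = 48.436395 m
RSL: p² = d² − 2 + 2cos(α−β) − 2d(sin α + sin β) = 19.691094; p = √p² = 4.437465; φ = atan2(cos α + cos β, d − sin α − sin β) − atan2(2, p) = -0.442244 rad; t = (α − φ) mod 2π = 6.031266 rad, q = (β − φ) mod 2π = 3.048498 rad → L = 5.12·(6.031266 + 4.437465 + 3.048498) = 5.12·13.517229 = 69.208212 m
RLR: c = (6 − d² + 2cos(α−β) + 2d(sin α − sin β))/8 = -3.663310, |c| > 1 → infeasible
LRL: c = (6 − d² + 2cos(α−β) − 2d(sin α − sin β))/8 = -0.939902; p = 2π − arccos c = 3.490044 rad; φ = atan2(cos β − cos α, d + sin α − sin β) = -0.426218 rad; t = (φ − α + p/2) mod 2π = 2.012967 rad, q = (β − α − t + p) mod 2π = 4.777495 rad → L = 5.12·(2.012967 + 3.490044 + 4.777495) = 5.12·10.280507 = 52.636194 m
Shortest: LSL with L = 37.068092 m ≈ 37.0681 m
Convert LSL to answer units (arcs ×180/π): t = 0.267945·180/π = 15.3521°, p = ρ·p = 5.12·3.939444 = 20.1700 m, q = 3.032473·180/π = 173.7479°, L = 37.0681 m.

LSL: t = 15.3521°, p = 20.1700 m, q = 173.7479°, L = 37.0681 m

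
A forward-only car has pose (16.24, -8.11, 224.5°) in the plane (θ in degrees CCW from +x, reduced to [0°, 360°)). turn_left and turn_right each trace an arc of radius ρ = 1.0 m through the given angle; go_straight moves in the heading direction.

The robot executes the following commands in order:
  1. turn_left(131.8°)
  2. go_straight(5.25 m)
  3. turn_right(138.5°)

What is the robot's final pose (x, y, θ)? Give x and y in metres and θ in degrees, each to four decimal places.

(22.6638, -11.9480, 217.8000°)

set_pose: (x, y, θ) = (16.2400, -8.1100, 224.5000°), ρ = 1.0
turn_left(131.8°): centre at ρ to the left, rotate +131.8° → (16.8764, -9.8212, 356.3000°)
go_straight(5.25): x += 5.25·cos θ, y += 5.25·sin θ → (22.1154, -10.1600, 356.3000°)
turn_right(138.5°): centre at ρ to the right, rotate −138.5° → (22.6638, -11.9480, 217.8000°)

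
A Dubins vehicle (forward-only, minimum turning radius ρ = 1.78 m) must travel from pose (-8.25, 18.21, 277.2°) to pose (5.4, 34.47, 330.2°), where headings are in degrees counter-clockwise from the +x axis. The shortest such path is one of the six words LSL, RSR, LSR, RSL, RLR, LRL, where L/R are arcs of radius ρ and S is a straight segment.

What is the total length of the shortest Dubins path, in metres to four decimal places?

25.3221 m

Let ψ = atan2(Δy, Δx) = atan2(16.26, 13.65) = 49.9871° be the start→goal bearing.
Normalize: d = |goal − start| / ρ = 21.229934/1.78 = 11.926929, α = (θ_start − ψ) mod 360° = 227.2129° = 3.965613 rad, β = (θ_goal − ψ) mod 360° = 280.2129° = 4.890638 rad.
Common terms: sin α = -0.733883, cos α = -0.679276, sin β = -0.984156, cos β = 0.177306, cos(α−β) = 0.601815, d² = 142.251641. Work in radians in the unit-radius frame; every candidate has L = ρ·(t + p + q).
LSL: p² = 2 + d² − 2cos(α−β) + 2d(sin α − sin β) = 149.017985; p = √p² = 12.207292; φ = atan2(cos β − cos α, d + sin α − sin β) = 0.070227 rad; t = (φ − α) mod 2π = 2.387800 rad, q = (β − φ) mod 2π = 4.820410 rad → L = 1.78·(2.387800 + 12.207292 + 4.820410) = 1.78·19.415502 = 34.559594 m
RSR: p² = 2 + d² − 2cos(α−β) + 2d(sin β − sin α) = 137.078037; p = √p² = 11.708033; φ = atan2(cos α − cos β, d − sin α + sin β) = -0.073227 rad; t = (α − φ) mod 2π = 4.038841 rad, q = (φ − β) mod 2π = 1.319320 rad → L = 1.78·(4.038841 + 11.708033 + 1.319320) = 1.78·17.066194 = 30.377825 m
LSR: p² = d² − 2 + 2cos(α−β) + 2d(sin α + sin β) = 100.473423; p = √p² = 10.023643; φ = atan2(−cos α − cos β, d + sin α + sin β) − atan2(−2, p) = 0.246072 rad; t = (φ − α) mod 2π = 2.563644 rad, q = (φ − β) mod 2π = 1.638620 rad → L = 1.78·(2.563644 + 10.023643 + 1.638620) = 1.78·14.225907 = 25.322115 m
RSL: p² = d² − 2 + 2cos(α−β) − 2d(sin α + sin β) = 182.437119; p = √p² = 13.506929; φ = atan2(cos α + cos β, d − sin α − sin β) − atan2(2, p) = -0.183775 rad; t = (α − φ) mod 2π = 4.149389 rad, q = (β − φ) mod 2π = 5.074413 rad → L = 1.78·(4.149389 + 13.506929 + 5.074413) = 1.78·22.730730 = 40.460700 m
RLR: c = (6 − d² + 2cos(α−β) + 2d(sin α − sin β))/8 = -16.134755, |c| > 1 → infeasible
LRL: c = (6 − d² + 2cos(α−β) − 2d(sin α − sin β))/8 = -17.627248, |c| > 1 → infeasible
Shortest: LSR with L = 25.322115 m ≈ 25.3221 m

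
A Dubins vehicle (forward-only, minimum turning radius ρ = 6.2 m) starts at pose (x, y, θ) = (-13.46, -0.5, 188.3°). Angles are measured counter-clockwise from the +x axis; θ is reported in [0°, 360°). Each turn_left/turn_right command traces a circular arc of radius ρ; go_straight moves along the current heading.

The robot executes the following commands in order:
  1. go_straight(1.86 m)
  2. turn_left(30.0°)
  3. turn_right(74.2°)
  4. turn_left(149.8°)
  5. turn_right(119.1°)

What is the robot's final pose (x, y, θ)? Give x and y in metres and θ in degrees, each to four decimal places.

(-41.2605, -18.4151, 174.8000°)

set_pose: (x, y, θ) = (-13.4600, -0.5000, 188.3000°), ρ = 6.2
go_straight(1.86): x += 1.86·cos θ, y += 1.86·sin θ → (-15.3005, -0.7685, 188.3000°)
turn_left(30.0°): centre at ρ to the left, rotate +30.0° → (-18.2481, -2.0379, 218.3000°)
turn_right(74.2°): centre at ρ to the right, rotate −74.2° → (-25.7263, -2.1946, 144.1000°)
turn_left(149.8°): centre at ρ to the left, rotate +149.8° → (-35.0302, -9.7287, 293.9000°)
turn_right(119.1°): centre at ρ to the right, rotate −119.1° → (-41.2605, -18.4151, 174.8000°)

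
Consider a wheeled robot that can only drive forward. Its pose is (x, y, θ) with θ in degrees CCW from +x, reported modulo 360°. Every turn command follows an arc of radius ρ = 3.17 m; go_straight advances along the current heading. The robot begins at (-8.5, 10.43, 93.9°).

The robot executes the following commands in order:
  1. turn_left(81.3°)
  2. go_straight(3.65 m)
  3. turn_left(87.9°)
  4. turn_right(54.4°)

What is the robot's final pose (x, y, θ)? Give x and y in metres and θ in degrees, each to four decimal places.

set_pose: (x, y, θ) = (-8.5000, 10.4300, 93.9000°), ρ = 3.17
turn_left(81.3°): centre at ρ to the left, rotate +81.3° → (-11.3974, 13.3733, 175.2000°)
go_straight(3.65): x += 3.65·cos θ, y += 3.65·sin θ → (-15.0346, 13.6787, 175.2000°)
turn_left(87.9°): centre at ρ to the left, rotate +87.9° → (-18.4469, 10.9006, 263.1000°)
turn_right(54.4°): centre at ρ to the right, rotate −54.4° → (-20.0716, 8.5009, 208.7000°)

(-20.0716, 8.5009, 208.7000°)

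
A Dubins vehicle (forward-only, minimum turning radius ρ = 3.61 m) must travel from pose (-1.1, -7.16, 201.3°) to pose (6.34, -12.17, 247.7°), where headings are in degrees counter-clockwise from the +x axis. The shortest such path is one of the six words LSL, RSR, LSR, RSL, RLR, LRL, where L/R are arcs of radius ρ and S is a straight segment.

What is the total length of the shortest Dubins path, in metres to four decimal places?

Let ψ = atan2(Δy, Δx) = atan2(-5.01, 7.44) = -33.9558° be the start→goal bearing.
Normalize: d = |goal − start| / ρ = 8.969599/3.61 = 2.484653, α = (θ_start − ψ) mod 360° = 235.2558° = 4.105989 rad, β = (θ_goal − ψ) mod 360° = 281.6558° = 4.915821 rad.
Common terms: sin α = -0.821705, cos α = -0.569913, sin β = -0.979379, cos β = 0.202032, cos(α−β) = 0.689620, d² = 6.173502. Work in radians in the unit-radius frame; every candidate has L = ρ·(t + p + q).
LSL: p² = 2 + d² − 2cos(α−β) + 2d(sin α − sin β) = 7.577794; p = √p² = 2.752779; φ = atan2(cos β − cos α, d + sin α − sin β) = 0.284236 rad; t = (φ − α) mod 2π = 2.461433 rad, q = (β − φ) mod 2π = 4.631586 rad → L = 3.61·(2.461433 + 2.752779 + 4.631586) = 3.61·9.845797 = 35.543329 m
RSR: p² = 2 + d² − 2cos(α−β) + 2d(sin β − sin α) = 6.010732; p = √p² = 2.451679; φ = atan2(cos α − cos β, d − sin α + sin β) = -0.320313 rad; t = (α − φ) mod 2π = 4.426302 rad, q = (φ − β) mod 2π = 1.047051 rad → L = 3.61·(4.426302 + 2.451679 + 1.047051) = 3.61·7.925032 = 28.609366 m
LSR: p² = d² − 2 + 2cos(α−β) + 2d(sin α + sin β) = -3.397396 < 0 → infeasible
RSL: p² = d² − 2 + 2cos(α−β) − 2d(sin α + sin β) = 14.502879; p = √p² = 3.808265; φ = atan2(cos α + cos β, d − sin α − sin β) − atan2(2, p) = -0.569212 rad; t = (α − φ) mod 2π = 4.675200 rad, q = (β − φ) mod 2π = 5.485033 rad → L = 3.61·(4.675200 + 3.808265 + 5.485033) = 3.61·13.968498 = 50.426277 m
RLR: c = (6 − d² + 2cos(α−β) + 2d(sin α − sin β))/8 = 0.248658; p = 2π − arccos c = 4.963684 rad; φ = atan2(cos α − cos β, d − sin α + sin β) = -0.320313 rad; t = (α − φ + p/2) mod 2π = 0.624959 rad, q = (α − β − t + p) mod 2π = 3.528893 rad → L = 3.61·(0.624959 + 4.963684 + 3.528893) = 3.61·9.117535 = 32.914302 m
LRL: c = (6 − d² + 2cos(α−β) − 2d(sin α − sin β))/8 = 0.052776; p = 2π − arccos c = 4.765189 rad; φ = atan2(cos β − cos α, d + sin α − sin β) = 0.284236 rad; t = (φ − α + p/2) mod 2π = 4.844027 rad, q = (β − α − t + p) mod 2π = 0.730995 rad → L = 3.61·(4.844027 + 4.765189 + 0.730995) = 3.61·10.340211 = 37.328163 m
Shortest: RSR with L = 28.609366 m ≈ 28.6094 m

28.6094 m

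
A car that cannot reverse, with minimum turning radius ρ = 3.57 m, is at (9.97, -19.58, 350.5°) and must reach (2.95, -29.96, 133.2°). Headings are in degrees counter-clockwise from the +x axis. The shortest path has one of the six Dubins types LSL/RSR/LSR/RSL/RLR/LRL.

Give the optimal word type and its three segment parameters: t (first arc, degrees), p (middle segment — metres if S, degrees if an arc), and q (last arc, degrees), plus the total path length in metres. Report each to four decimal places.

Let ψ = atan2(Δy, Δx) = atan2(-10.38, -7.02) = -124.0705° be the start→goal bearing.
Normalize: d = |goal − start| / ρ = 12.530954/3.57 = 3.510071, α = (θ_start − ψ) mod 360° = 114.5705° = 1.999633 rad, β = (θ_goal − ψ) mod 360° = 257.2705° = 4.490218 rad.
Common terms: sin α = 0.909450, cos α = -0.415813, sin β = -0.975421, cos β = -0.220348, cos(α−β) = -0.795473, d² = 12.320599. Work in radians in the unit-radius frame; every candidate has L = ρ·(t + p + q).
LSL: p² = 2 + d² − 2cos(α−β) + 2d(sin α − sin β) = 29.143612; p = √p² = 5.398482; φ = atan2(cos β − cos α, d + sin α − sin β) = 0.036215 rad; t = (φ − α) mod 2π = 4.319768 rad, q = (β − φ) mod 2π = 4.454002 rad → L = 3.57·(4.319768 + 5.398482 + 4.454002) = 3.57·14.172252 = 50.594941 m
RSR: p² = 2 + d² − 2cos(α−β) + 2d(sin β − sin α) = 2.679480; p = √p² = 1.636912; φ = atan2(cos α − cos β, d − sin α + sin β) = -0.119696 rad; t = (α − φ) mod 2π = 2.119329 rad, q = (φ − β) mod 2π = 1.673272 rad → L = 3.57·(2.119329 + 1.636912 + 1.673272) = 3.57·5.429512 = 19.383359 m
LSR: p² = d² − 2 + 2cos(α−β) + 2d(sin α + sin β) = 8.266526; p = √p² = 2.875157; φ = atan2(−cos α − cos β, d + sin α + sin β) − atan2(−2, p) = 0.790428 rad; t = (φ − α) mod 2π = 5.073981 rad, q = (φ − β) mod 2π = 2.583396 rad → L = 3.57·(5.073981 + 2.875157 + 2.583396) = 3.57·10.532533 = 37.601144 m
RSL: p² = d² − 2 + 2cos(α−β) − 2d(sin α + sin β) = 9.192778; p = √p² = 3.031959; φ = atan2(cos α + cos β, d − sin α − sin β) − atan2(2, p) = -0.759175 rad; t = (α − φ) mod 2π = 2.758808 rad, q = (β − φ) mod 2π = 5.249393 rad → L = 3.57·(2.758808 + 3.031959 + 5.249393) = 3.57·11.040160 = 39.413372 m
RLR: c = (6 − d² + 2cos(α−β) + 2d(sin α − sin β))/8 = 0.665065; p = 2π − arccos c = 5.439970 rad; φ = atan2(cos α − cos β, d − sin α + sin β) = -0.119696 rad; t = (α − φ + p/2) mod 2π = 4.839314 rad, q = (α − β − t + p) mod 2π = 4.393257 rad → L = 3.57·(4.839314 + 5.439970 + 4.393257) = 3.57·14.672540 = 52.380968 m
LRL: c = (6 − d² + 2cos(α−β) − 2d(sin α − sin β))/8 = -2.642951, |c| > 1 → infeasible
Shortest: RSR with L = 19.383359 m ≈ 19.3834 m
Convert RSR to answer units (arcs ×180/π): t = 2.119329·180/π = 121.4286°, p = ρ·p = 3.57·1.636912 = 5.8438 m, q = 1.673272·180/π = 95.8714°, L = 19.3834 m.

RSR: t = 121.4286°, p = 5.8438 m, q = 95.8714°, L = 19.3834 m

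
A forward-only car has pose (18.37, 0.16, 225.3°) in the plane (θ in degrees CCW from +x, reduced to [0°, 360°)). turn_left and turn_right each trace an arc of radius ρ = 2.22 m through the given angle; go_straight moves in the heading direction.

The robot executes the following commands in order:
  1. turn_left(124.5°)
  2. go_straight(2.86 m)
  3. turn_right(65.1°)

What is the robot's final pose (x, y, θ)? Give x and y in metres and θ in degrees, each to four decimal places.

set_pose: (x, y, θ) = (18.3700, 0.1600, 225.3000°), ρ = 2.22
turn_left(124.5°): centre at ρ to the left, rotate +124.5° → (19.5548, -3.5865, 349.8000°)
go_straight(2.86): x += 2.86·cos θ, y += 2.86·sin θ → (22.3696, -4.0929, 349.8000°)
turn_right(65.1°): centre at ρ to the right, rotate −65.1° → (24.1239, -5.7145, 284.7000°)

(24.1239, -5.7145, 284.7000°)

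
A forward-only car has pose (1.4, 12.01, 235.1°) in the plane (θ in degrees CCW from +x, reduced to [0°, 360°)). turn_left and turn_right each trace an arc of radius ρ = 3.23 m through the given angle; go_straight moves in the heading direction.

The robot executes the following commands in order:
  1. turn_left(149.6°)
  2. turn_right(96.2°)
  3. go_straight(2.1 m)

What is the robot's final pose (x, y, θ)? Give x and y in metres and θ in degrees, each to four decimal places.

(10.4779, 3.3264, 288.5000°)

set_pose: (x, y, θ) = (1.4000, 12.0100, 235.1000°), ρ = 3.23
turn_left(149.6°): centre at ρ to the left, rotate +149.6° → (5.3988, 7.2275, 384.7000° ≡ 24.7000°)
turn_right(96.2°): centre at ρ to the right, rotate −96.2° → (9.8116, 5.3179, -71.5000° ≡ 288.5000°)
go_straight(2.1): x += 2.1·cos θ, y += 2.1·sin θ → (10.4779, 3.3264, 288.5000°)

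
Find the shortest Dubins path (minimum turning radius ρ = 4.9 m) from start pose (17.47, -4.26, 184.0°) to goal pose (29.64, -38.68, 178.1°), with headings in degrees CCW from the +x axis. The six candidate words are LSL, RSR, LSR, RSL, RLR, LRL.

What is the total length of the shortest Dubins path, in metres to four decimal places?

Let ψ = atan2(Δy, Δx) = atan2(-34.42, 12.17) = -70.5278° be the start→goal bearing.
Normalize: d = |goal − start| / ρ = 36.508154/4.9 = 7.450644, α = (θ_start − ψ) mod 360° = 254.5278° = 4.442347 rad, β = (θ_goal − ψ) mod 360° = 248.6278° = 4.339373 rad.
Common terms: sin α = -0.963760, cos α = -0.266772, sin β = -0.931232, cos β = -0.364426, cos(α−β) = 0.994703, d² = 55.512091. Work in radians in the unit-radius frame; every candidate has L = ρ·(t + p + q).
LSL: p² = 2 + d² − 2cos(α−β) + 2d(sin α − sin β) = 55.037986; p = √p² = 7.418759; φ = atan2(cos β − cos α, d + sin α − sin β) = -0.013164 rad; t = (φ − α) mod 2π = 1.827674 rad, q = (β − φ) mod 2π = 4.352536 rad → L = 4.9·(1.827674 + 7.418759 + 4.352536) = 4.9·13.598970 = 66.634953 m
RSR: p² = 2 + d² − 2cos(α−β) + 2d(sin β − sin α) = 56.007384; p = √p² = 7.483808; φ = atan2(cos α − cos β, d − sin α + sin β) = 0.013049 rad; t = (α − φ) mod 2π = 4.429298 rad, q = (φ − β) mod 2π = 1.956861 rad → L = 4.9·(4.429298 + 7.483808 + 1.956861) = 4.9·13.869968 = 67.962843 m
LSR: p² = d² − 2 + 2cos(α−β) + 2d(sin α + sin β) = 27.263672; p = √p² = 5.221463; φ = atan2(−cos α − cos β, d + sin α + sin β) − atan2(−2, p) = 0.478924 rad; t = (φ − α) mod 2π = 2.319762 rad, q = (φ − β) mod 2π = 2.422737 rad → L = 4.9·(2.319762 + 5.221463 + 2.422737) = 4.9·9.963962 = 48.823412 m
RSL: p² = d² − 2 + 2cos(α−β) − 2d(sin α + sin β) = 83.739320; p = √p² = 9.150919; φ = atan2(cos α + cos β, d − sin α − sin β) − atan2(2, p) = -0.282611 rad; t = (α − φ) mod 2π = 4.724958 rad, q = (β − φ) mod 2π = 4.621984 rad → L = 4.9·(4.724958 + 9.150919 + 4.621984) = 4.9·18.497861 = 90.639517 m
RLR: c = (6 − d² + 2cos(α−β) + 2d(sin α − sin β))/8 = -6.000923, |c| > 1 → infeasible
LRL: c = (6 − d² + 2cos(α−β) − 2d(sin α − sin β))/8 = -5.879748, |c| > 1 → infeasible
Shortest: LSR with L = 48.823412 m ≈ 48.8234 m

48.8234 m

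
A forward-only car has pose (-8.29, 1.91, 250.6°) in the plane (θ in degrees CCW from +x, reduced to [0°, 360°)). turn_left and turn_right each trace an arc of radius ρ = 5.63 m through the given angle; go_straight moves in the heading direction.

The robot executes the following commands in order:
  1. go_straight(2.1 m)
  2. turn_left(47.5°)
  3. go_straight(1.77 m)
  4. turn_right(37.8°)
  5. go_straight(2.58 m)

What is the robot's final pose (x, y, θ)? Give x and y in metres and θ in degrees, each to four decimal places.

set_pose: (x, y, θ) = (-8.2900, 1.9100, 250.6000°), ρ = 5.63
go_straight(2.1): x += 2.1·cos θ, y += 2.1·sin θ → (-8.9875, -0.0708, 250.6000°)
turn_left(47.5°): centre at ρ to the left, rotate +47.5° → (-8.6436, -4.5926, 298.1000°)
go_straight(1.77): x += 1.77·cos θ, y += 1.77·sin θ → (-7.8099, -6.1540, 298.1000°)
turn_right(37.8°): centre at ρ to the right, rotate −37.8° → (-7.2267, -9.7544, 260.3000°)
go_straight(2.58): x += 2.58·cos θ, y += 2.58·sin θ → (-7.6614, -12.2975, 260.3000°)

(-7.6614, -12.2975, 260.3000°)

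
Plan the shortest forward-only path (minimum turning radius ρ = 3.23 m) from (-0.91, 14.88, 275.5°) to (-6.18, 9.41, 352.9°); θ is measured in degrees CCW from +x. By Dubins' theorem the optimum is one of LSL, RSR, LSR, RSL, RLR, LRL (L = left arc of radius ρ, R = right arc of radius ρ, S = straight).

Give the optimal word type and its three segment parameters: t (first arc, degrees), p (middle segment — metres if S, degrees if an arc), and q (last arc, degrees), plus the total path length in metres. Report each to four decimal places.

RSR: t = 21.8493°, p = 8.7182 m, q = 260.7507°, L = 24.6495 m

Let ψ = atan2(Δy, Δx) = atan2(-5.47, -5.27) = -133.9332° be the start→goal bearing.
Normalize: d = |goal − start| / ρ = 7.595643/3.23 = 2.351592, α = (θ_start − ψ) mod 360° = 49.4332° = 0.862771 rad, β = (θ_goal − ψ) mod 360° = 126.8332° = 2.213656 rad.
Common terms: sin α = 0.759648, cos α = 0.650335, sin β = 0.800385, cos β = -0.599487, cos(α−β) = 0.218143, d² = 5.529987. Work in radians in the unit-radius frame; every candidate has L = ρ·(t + p + q).
LSL: p² = 2 + d² − 2cos(α−β) + 2d(sin α − sin β) = 6.902108; p = √p² = 2.627186; φ = atan2(cos β − cos α, d + sin α − sin β) = -0.495790 rad; t = (φ − α) mod 2π = 4.924624 rad, q = (β − φ) mod 2π = 2.709446 rad → L = 3.23·(4.924624 + 2.627186 + 2.709446) = 3.23·10.261257 = 33.143859 m
RSR: p² = 2 + d² − 2cos(α−β) + 2d(sin β − sin α) = 7.285292; p = √p² = 2.699128; φ = atan2(cos α − cos β, d − sin α + sin β) = 0.481429 rad; t = (α − φ) mod 2π = 0.381342 rad, q = (φ − β) mod 2π = 4.550958 rad → L = 3.23·(0.381342 + 2.699128 + 4.550958) = 3.23·7.631429 = 24.649514 m
LSR: p² = d² − 2 + 2cos(α−β) + 2d(sin α + sin β) = 11.303394; p = √p² = 3.362052; φ = atan2(−cos α − cos β, d + sin α + sin β) − atan2(−2, p) = 0.523644 rad; t = (φ − α) mod 2π = 5.944058 rad, q = (φ − β) mod 2π = 4.593173 rad → L = 3.23·(5.944058 + 3.362052 + 4.593173) = 3.23·13.899283 = 44.894684 m
RSL: p² = d² − 2 + 2cos(α−β) − 2d(sin α + sin β) = -3.370847 < 0 → infeasible
RLR: c = (6 − d² + 2cos(α−β) + 2d(sin α − sin β))/8 = 0.089338; p = 2π − arccos c = 4.801847 rad; φ = atan2(cos α − cos β, d − sin α + sin β) = 0.481429 rad; t = (α − φ + p/2) mod 2π = 2.782266 rad, q = (α − β − t + p) mod 2π = 0.668696 rad → L = 3.23·(2.782266 + 4.801847 + 0.668696) = 3.23·8.252809 = 26.656572 m
LRL: c = (6 − d² + 2cos(α−β) − 2d(sin α − sin β))/8 = 0.137236; p = 2π − arccos c = 4.850060 rad; φ = atan2(cos β − cos α, d + sin α − sin β) = -0.495790 rad; t = (φ − α + p/2) mod 2π = 1.066469 rad, q = (β − α − t + p) mod 2π = 5.134476 rad → L = 3.23·(1.066469 + 4.850060 + 5.134476) = 3.23·11.051005 = 35.694745 m
Shortest: RSR with L = 24.649514 m ≈ 24.6495 m
Convert RSR to answer units (arcs ×180/π): t = 0.381342·180/π = 21.8493°, p = ρ·p = 3.23·2.699128 = 8.7182 m, q = 4.550958·180/π = 260.7507°, L = 24.6495 m.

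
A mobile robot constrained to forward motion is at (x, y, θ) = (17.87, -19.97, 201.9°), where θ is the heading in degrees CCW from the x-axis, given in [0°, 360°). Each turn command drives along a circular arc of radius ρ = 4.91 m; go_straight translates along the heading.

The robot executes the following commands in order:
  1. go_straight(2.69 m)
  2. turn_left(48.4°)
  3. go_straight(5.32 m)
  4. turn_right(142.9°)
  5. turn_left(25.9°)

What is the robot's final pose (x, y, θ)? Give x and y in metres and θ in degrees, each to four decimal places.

(0.3696, -26.7966, 133.3000°)

set_pose: (x, y, θ) = (17.8700, -19.9700, 201.9000°), ρ = 4.91
go_straight(2.69): x += 2.69·cos θ, y += 2.69·sin θ → (15.3741, -20.9733, 201.9000°)
turn_left(48.4°): centre at ρ to the left, rotate +48.4° → (12.5829, -23.8739, 250.3000°)
go_straight(5.32): x += 5.32·cos θ, y += 5.32·sin θ → (10.7895, -28.8825, 250.3000°)
turn_right(142.9°): centre at ρ to the right, rotate −142.9° → (1.4816, -28.6957, 107.4000°)
turn_left(25.9°): centre at ρ to the left, rotate +25.9° → (0.3696, -26.7966, 133.3000°)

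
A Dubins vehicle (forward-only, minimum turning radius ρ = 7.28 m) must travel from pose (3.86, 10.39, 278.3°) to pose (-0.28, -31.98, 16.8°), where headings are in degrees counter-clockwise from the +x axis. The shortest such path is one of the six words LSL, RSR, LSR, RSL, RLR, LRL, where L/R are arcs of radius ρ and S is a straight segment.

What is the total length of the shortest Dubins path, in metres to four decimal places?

Let ψ = atan2(Δy, Δx) = atan2(-42.37, -4.14) = -95.5807° be the start→goal bearing.
Normalize: d = |goal − start| / ρ = 42.571781/7.28 = 5.847772, α = (θ_start − ψ) mod 360° = 13.8807° = 0.242264 rad, β = (θ_goal − ψ) mod 360° = 112.3807° = 1.961413 rad.
Common terms: sin α = 0.239901, cos α = 0.970797, sin β = 0.924674, cos β = -0.380759, cos(α−β) = -0.147809, d² = 34.196438. Work in radians in the unit-radius frame; every candidate has L = ρ·(t + p + q).
LSL: p² = 2 + d² − 2cos(α−β) + 2d(sin α − sin β) = 28.483258; p = √p² = 5.336971; φ = atan2(cos β − cos α, d + sin α − sin β) = -0.256032 rad; t = (φ − α) mod 2π = 5.784889 rad, q = (β − φ) mod 2π = 2.217445 rad → L = 7.28·(5.784889 + 5.336971 + 2.217445) = 7.28·13.339306 = 97.110144 m
RSR: p² = 2 + d² − 2cos(α−β) + 2d(sin β − sin α) = 44.500855; p = √p² = 6.670896; φ = atan2(cos α − cos β, d − sin α + sin β) = 0.204017 rad; t = (α − φ) mod 2π = 0.038247 rad, q = (φ − β) mod 2π = 4.525789 rad → L = 7.28·(0.038247 + 6.670896 + 4.525789) = 7.28·11.234932 = 81.790306 m
LSR: p² = d² − 2 + 2cos(α−β) + 2d(sin α + sin β) = 45.521161; p = √p² = 6.746937; φ = atan2(−cos α − cos β, d + sin α + sin β) − atan2(−2, p) = 0.204234 rad; t = (φ − α) mod 2π = 6.245156 rad, q = (φ − β) mod 2π = 4.526006 rad → L = 7.28·(6.245156 + 6.746937 + 4.526006) = 7.28·17.518099 = 127.531760 m
RSL: p² = d² − 2 + 2cos(α−β) − 2d(sin α + sin β) = 18.280477; p = √p² = 4.275567; φ = atan2(cos α + cos β, d − sin α − sin β) − atan2(2, p) = -0.312206 rad; t = (α − φ) mod 2π = 0.554470 rad, q = (β − φ) mod 2π = 2.273619 rad → L = 7.28·(0.554470 + 4.275567 + 2.273619) = 7.28·7.103656 = 51.714619 m
RLR: c = (6 − d² + 2cos(α−β) + 2d(sin α − sin β))/8 = -4.562607, |c| > 1 → infeasible
LRL: c = (6 − d² + 2cos(α−β) − 2d(sin α − sin β))/8 = -2.560407, |c| > 1 → infeasible
Shortest: RSL with L = 51.714619 m ≈ 51.7146 m

51.7146 m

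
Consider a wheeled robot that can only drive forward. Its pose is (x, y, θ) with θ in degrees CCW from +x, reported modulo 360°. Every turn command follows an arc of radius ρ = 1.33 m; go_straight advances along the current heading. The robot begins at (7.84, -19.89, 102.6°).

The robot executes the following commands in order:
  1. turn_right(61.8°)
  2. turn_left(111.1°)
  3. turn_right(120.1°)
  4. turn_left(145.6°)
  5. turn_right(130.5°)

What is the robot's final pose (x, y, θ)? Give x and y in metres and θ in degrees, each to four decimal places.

(6.4006, -9.4131, 46.9000°)

set_pose: (x, y, θ) = (7.8400, -19.8900, 102.6000°), ρ = 1.33
turn_right(61.8°): centre at ρ to the right, rotate −61.8° → (8.2689, -18.5931, 40.8000°)
turn_left(111.1°): centre at ρ to the left, rotate +111.1° → (8.0263, -16.4130, 151.9000°)
turn_right(120.1°): centre at ρ to the right, rotate −120.1° → (7.9519, -14.1094, 31.8000°)
turn_left(145.6°): centre at ρ to the left, rotate +145.6° → (7.3114, -11.6505, 177.4000°)
turn_right(130.5°): centre at ρ to the right, rotate −130.5° → (6.4006, -9.4131, 46.9000°)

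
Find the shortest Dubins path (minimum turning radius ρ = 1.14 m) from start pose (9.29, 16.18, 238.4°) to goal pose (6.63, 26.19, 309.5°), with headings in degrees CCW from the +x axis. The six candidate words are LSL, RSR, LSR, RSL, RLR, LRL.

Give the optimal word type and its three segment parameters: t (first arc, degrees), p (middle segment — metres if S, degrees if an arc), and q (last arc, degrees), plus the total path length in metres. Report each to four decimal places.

Let ψ = atan2(Δy, Δx) = atan2(10.01, -2.66) = 104.8815° be the start→goal bearing.
Normalize: d = |goal − start| / ρ = 10.357398/1.14 = 9.085437, α = (θ_start − ψ) mod 360° = 133.5185° = 2.330337 rad, β = (θ_goal − ψ) mod 360° = 204.6185° = 3.571266 rad.
Common terms: sin α = 0.725152, cos α = -0.688588, sin β = -0.416574, cos β = -0.909102, cos(α−β) = 0.323917, d² = 82.545168. Work in radians in the unit-radius frame; every candidate has L = ρ·(t + p + q).
LSL: p² = 2 + d² − 2cos(α−β) + 2d(sin α − sin β) = 104.643498; p = √p² = 10.229540; φ = atan2(cos β − cos α, d + sin α − sin β) = -0.021558 rad; t = (φ − α) mod 2π = 3.931290 rad, q = (β − φ) mod 2π = 3.592824 rad → L = 1.14·(3.931290 + 10.229540 + 3.592824) = 1.14·17.753655 = 20.239167 m
RSR: p² = 2 + d² − 2cos(α−β) + 2d(sin β − sin α) = 63.151168; p = √p² = 7.946771; φ = atan2(cos α − cos β, d − sin α + sin β) = 0.027752 rad; t = (α − φ) mod 2π = 2.302585 rad, q = (φ − β) mod 2π = 2.739672 rad → L = 1.14·(2.302585 + 7.946771 + 2.739672) = 1.14·12.989027 = 14.807491 m
LSR: p² = d² − 2 + 2cos(α−β) + 2d(sin α + sin β) = 86.800145; p = √p² = 9.316660; φ = atan2(−cos α − cos β, d + sin α + sin β) − atan2(−2, p) = 0.379923 rad; t = (φ − α) mod 2π = 4.332772 rad, q = (φ − β) mod 2π = 3.091843 rad → L = 1.14·(4.332772 + 9.316660 + 3.091843) = 1.14·16.741274 = 19.085052 m
RSL: p² = d² − 2 + 2cos(α−β) − 2d(sin α + sin β) = 75.585861; p = √p² = 8.694013; φ = atan2(cos α + cos β, d − sin α − sin β) − atan2(2, p) = -0.406172 rad; t = (α − φ) mod 2π = 2.736509 rad, q = (β − φ) mod 2π = 3.977438 rad → L = 1.14·(2.736509 + 8.694013 + 3.977438) = 1.14·15.407961 = 17.565075 m
RLR: c = (6 − d² + 2cos(α−β) + 2d(sin α − sin β))/8 = -6.893896, |c| > 1 → infeasible
LRL: c = (6 − d² + 2cos(α−β) − 2d(sin α − sin β))/8 = -12.080437, |c| > 1 → infeasible
Shortest: RSR with L = 14.807491 m ≈ 14.8075 m
Convert RSR to answer units (arcs ×180/π): t = 2.302585·180/π = 131.9284°, p = ρ·p = 1.14·7.946771 = 9.0593 m, q = 2.739672·180/π = 156.9716°, L = 14.8075 m.

RSR: t = 131.9284°, p = 9.0593 m, q = 156.9716°, L = 14.8075 m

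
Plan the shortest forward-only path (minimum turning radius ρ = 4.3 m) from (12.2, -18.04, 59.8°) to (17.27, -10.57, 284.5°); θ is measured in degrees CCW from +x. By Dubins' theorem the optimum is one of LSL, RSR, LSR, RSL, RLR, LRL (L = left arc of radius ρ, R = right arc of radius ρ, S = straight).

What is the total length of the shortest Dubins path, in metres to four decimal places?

Let ψ = atan2(Δy, Δx) = atan2(7.47, 5.07) = 55.8347° be the start→goal bearing.
Normalize: d = |goal − start| / ρ = 9.028056/4.3 = 2.099548, α = (θ_start − ψ) mod 360° = 3.9653° = 0.069208 rad, β = (θ_goal − ψ) mod 360° = 228.6653° = 3.990963 rad.
Common terms: sin α = 0.069153, cos α = 0.997606, sin β = -0.750865, cos β = -0.660456, cos(α−β) = -0.710799, d² = 4.408102. Work in radians in the unit-radius frame; every candidate has L = ρ·(t + p + q).
LSL: p² = 2 + d² − 2cos(α−β) + 2d(sin α − sin β) = 11.273032; p = √p² = 3.357534; φ = atan2(cos β − cos α, d + sin α − sin β) = -0.516493 rad; t = (φ − α) mod 2π = 5.697485 rad, q = (β − φ) mod 2π = 4.507456 rad → L = 4.3·(5.697485 + 3.357534 + 4.507456) = 4.3·13.562474 = 58.318637 m
RSR: p² = 2 + d² − 2cos(α−β) + 2d(sin β − sin α) = 4.386370; p = √p² = 2.094366; φ = atan2(cos α − cos β, d − sin α + sin β) = 0.913550 rad; t = (α − φ) mod 2π = 5.438844 rad, q = (φ − β) mod 2π = 3.205772 rad → L = 4.3·(5.438844 + 2.094366 + 3.205772) = 4.3·10.738982 = 46.177622 m
LSR: p² = d² − 2 + 2cos(α−β) + 2d(sin α + sin β) = -1.876071 < 0 → infeasible
RSL: p² = d² − 2 + 2cos(α−β) − 2d(sin α + sin β) = 3.849076; p = √p² = 1.961906; φ = atan2(cos α + cos β, d − sin α − sin β) − atan2(2, p) = -0.674379 rad; t = (α − φ) mod 2π = 0.743587 rad, q = (β − φ) mod 2π = 4.665342 rad → L = 4.3·(0.743587 + 1.961906 + 4.665342) = 4.3·7.370836 = 31.694594 m
RLR: c = (6 − d² + 2cos(α−β) + 2d(sin α − sin β))/8 = 0.451704; p = 2π − arccos c = 5.181063 rad; φ = atan2(cos α − cos β, d − sin α + sin β) = 0.913550 rad; t = (α − φ + p/2) mod 2π = 1.746190 rad, q = (α − β − t + p) mod 2π = 5.796304 rad → L = 4.3·(1.746190 + 5.181063 + 5.796304) = 4.3·12.723557 = 54.711294 m
LRL: c = (6 − d² + 2cos(α−β) − 2d(sin α − sin β))/8 = -0.409129; p = 2π − arccos c = 4.290890 rad; φ = atan2(cos β − cos α, d + sin α − sin β) = -0.516493 rad; t = (φ − α + p/2) mod 2π = 1.559744 rad, q = (β − α − t + p) mod 2π = 0.369715 rad → L = 4.3·(1.559744 + 4.290890 + 0.369715) = 4.3·6.220349 = 26.747501 m
Shortest: LRL with L = 26.747501 m ≈ 26.7475 m

26.7475 m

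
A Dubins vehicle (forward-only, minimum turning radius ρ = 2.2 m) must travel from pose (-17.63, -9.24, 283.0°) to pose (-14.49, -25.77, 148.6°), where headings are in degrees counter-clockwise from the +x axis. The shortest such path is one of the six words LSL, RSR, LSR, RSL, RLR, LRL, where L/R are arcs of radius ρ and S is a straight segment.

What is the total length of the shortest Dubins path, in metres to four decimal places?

20.7157 m

Let ψ = atan2(Δy, Δx) = atan2(-16.53, 3.14) = -79.2444° be the start→goal bearing.
Normalize: d = |goal − start| / ρ = 16.825591/2.2 = 7.647996, α = (θ_start − ψ) mod 360° = 2.2444° = 0.039172 rad, β = (θ_goal − ψ) mod 360° = 227.8444° = 3.976635 rad.
Common terms: sin α = 0.039162, cos α = 0.999233, sin β = -0.741325, cos β = -0.671147, cos(α−β) = -0.699663, d² = 58.491839. Work in radians in the unit-radius frame; every candidate has L = ρ·(t + p + q).
LSL: p² = 2 + d² − 2cos(α−β) + 2d(sin α − sin β) = 73.829478; p = √p² = 8.592408; φ = atan2(cos β − cos α, d + sin α − sin β) = -0.195648 rad; t = (φ − α) mod 2π = 6.048366 rad, q = (β − φ) mod 2π = 4.172282 rad → L = 2.2·(6.048366 + 8.592408 + 4.172282) = 2.2·18.813056 = 41.388724 m
RSR: p² = 2 + d² − 2cos(α−β) + 2d(sin β − sin α) = 49.952853; p = √p² = 7.067733; φ = atan2(cos α − cos β, d − sin α + sin β) = 0.238596 rad; t = (α − φ) mod 2π = 6.083761 rad, q = (φ − β) mod 2π = 2.545147 rad → L = 2.2·(6.083761 + 7.067733 + 2.545147) = 2.2·15.696641 = 34.532610 m
LSR: p² = d² − 2 + 2cos(α−β) + 2d(sin α + sin β) = 44.352234; p = √p² = 6.659747; φ = atan2(−cos α − cos β, d + sin α + sin β) − atan2(−2, p) = 0.244543 rad; t = (φ − α) mod 2π = 0.205371 rad, q = (φ − β) mod 2π = 2.551094 rad → L = 2.2·(0.205371 + 6.659747 + 2.551094) = 2.2·9.416212 = 20.715667 m
RSL: p² = d² − 2 + 2cos(α−β) − 2d(sin α + sin β) = 65.832790; p = √p² = 8.113741; φ = atan2(cos α + cos β, d − sin α − sin β) − atan2(2, p) = -0.202407 rad; t = (α − φ) mod 2π = 0.241578 rad, q = (β − φ) mod 2π = 4.179041 rad → L = 2.2·(0.241578 + 8.113741 + 4.179041) = 2.2·12.534360 = 27.575593 m
RLR: c = (6 − d² + 2cos(α−β) + 2d(sin α − sin β))/8 = -5.244107, |c| > 1 → infeasible
LRL: c = (6 − d² + 2cos(α−β) − 2d(sin α − sin β))/8 = -8.228685, |c| > 1 → infeasible
Shortest: LSR with L = 20.715667 m ≈ 20.7157 m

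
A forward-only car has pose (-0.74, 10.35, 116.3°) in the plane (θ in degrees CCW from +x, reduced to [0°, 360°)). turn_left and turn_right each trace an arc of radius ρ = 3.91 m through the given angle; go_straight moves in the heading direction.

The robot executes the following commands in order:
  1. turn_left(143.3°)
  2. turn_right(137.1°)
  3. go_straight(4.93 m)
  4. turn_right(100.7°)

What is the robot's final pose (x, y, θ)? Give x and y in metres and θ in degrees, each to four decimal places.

(-16.0377, 17.8176, 21.8000°)

set_pose: (x, y, θ) = (-0.7400, 10.3500, 116.3000°), ρ = 3.91
turn_left(143.3°): centre at ρ to the left, rotate +143.3° → (-8.0910, 9.3234, 259.6000°)
turn_right(137.1°): centre at ρ to the right, rotate −137.1° → (-15.2345, 7.9284, 122.5000°)
go_straight(4.93): x += 4.93·cos θ, y += 4.93·sin θ → (-17.8833, 12.0863, 122.5000°)
turn_right(100.7°): centre at ρ to the right, rotate −100.7° → (-16.0377, 17.8176, 21.8000°)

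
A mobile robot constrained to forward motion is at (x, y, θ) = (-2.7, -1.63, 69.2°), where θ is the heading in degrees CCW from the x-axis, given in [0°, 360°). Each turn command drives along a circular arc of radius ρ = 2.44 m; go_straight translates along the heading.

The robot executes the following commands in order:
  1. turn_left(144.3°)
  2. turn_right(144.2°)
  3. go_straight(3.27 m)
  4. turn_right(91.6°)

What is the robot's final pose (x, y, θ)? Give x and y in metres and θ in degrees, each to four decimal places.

set_pose: (x, y, θ) = (-2.7000, -1.6300, 69.2000°), ρ = 2.44
turn_left(144.3°): centre at ρ to the left, rotate +144.3° → (-6.3277, 1.2711, 213.5000°)
turn_right(144.2°): centre at ρ to the right, rotate −144.2° → (-9.9569, 4.1683, 69.3000°)
go_straight(3.27): x += 3.27·cos θ, y += 3.27·sin θ → (-8.8010, 7.2272, 69.3000°)
turn_right(91.6°): centre at ρ to the right, rotate −91.6° → (-5.5927, 8.6222, -22.3000° ≡ 337.7000°)

(-5.5927, 8.6222, 337.7000°)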